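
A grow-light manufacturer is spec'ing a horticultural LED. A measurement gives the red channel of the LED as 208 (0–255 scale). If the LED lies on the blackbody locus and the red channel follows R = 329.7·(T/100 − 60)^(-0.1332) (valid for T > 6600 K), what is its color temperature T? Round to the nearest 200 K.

(t − 60)^(-0.1332) = 208/329.7 = 0.63088.
t − 60 = 0.63088^(1/-0.1332) = 0.63088^(-7.508) = 31.763, so t = 91.763.
T = 100·t = 9176 K → 9200 K to the nearest 200 K.

9200 K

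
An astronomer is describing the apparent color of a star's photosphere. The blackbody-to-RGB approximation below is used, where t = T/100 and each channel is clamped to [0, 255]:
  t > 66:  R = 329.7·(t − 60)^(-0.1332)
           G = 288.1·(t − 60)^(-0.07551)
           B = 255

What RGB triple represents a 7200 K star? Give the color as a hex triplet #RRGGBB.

t = 7200/100 = 72; the t > 66 branch applies.
R = 329.7·(72 − 60)^(-0.1332) = 329.7·12^(-0.1332) = 329.7·0.71821 = 236.795.
G = 288.1·(72 − 60)^(-0.07551) = 288.1·12^(-0.07551) = 288.1·0.82892 = 238.811.
B = 255 by definition for t > 66.
Rounded: (237, 239, 255).
In hex: #EDEFFF.

#EDEFFF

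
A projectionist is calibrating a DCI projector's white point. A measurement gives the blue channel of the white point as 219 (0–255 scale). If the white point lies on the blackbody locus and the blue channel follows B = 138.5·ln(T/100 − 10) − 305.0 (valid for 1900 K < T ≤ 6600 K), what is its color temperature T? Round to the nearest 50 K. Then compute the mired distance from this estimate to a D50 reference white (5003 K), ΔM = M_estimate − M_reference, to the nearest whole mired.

-15 mireds

ln(t − 10) = (219 + 305.0) / 138.5 = 3.7834.
t − 10 = e^3.7834 = 43.965, so t = 53.965.
T = 100·t = 5396 K → 5400 K to the nearest 50 K.
M_estimate = 10⁶/5400 = 185.19; M_reference = 10⁶/5003 = 199.88.
ΔM = 185.19 − 199.88 = -14.69 → -15 mireds.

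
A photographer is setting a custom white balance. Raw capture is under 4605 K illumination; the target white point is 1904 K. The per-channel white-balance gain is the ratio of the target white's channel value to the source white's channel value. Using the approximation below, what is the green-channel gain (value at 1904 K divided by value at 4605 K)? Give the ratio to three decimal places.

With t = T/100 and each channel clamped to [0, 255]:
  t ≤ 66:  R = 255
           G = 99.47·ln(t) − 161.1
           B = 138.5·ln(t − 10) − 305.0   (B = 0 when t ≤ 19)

0.600

At 4605 K (t = 46.05):
  G = 99.47·ln 46.05 − 161.1 = 99.47·3.8297 − 161.1 = 219.843.
At 1904 K (t = 19.04):
  G = 99.47·ln 19.04 − 161.1 = 99.47·2.9465 − 161.1 = 131.993.
Gain = 131.993 / 219.843 = 0.6004 → 0.600.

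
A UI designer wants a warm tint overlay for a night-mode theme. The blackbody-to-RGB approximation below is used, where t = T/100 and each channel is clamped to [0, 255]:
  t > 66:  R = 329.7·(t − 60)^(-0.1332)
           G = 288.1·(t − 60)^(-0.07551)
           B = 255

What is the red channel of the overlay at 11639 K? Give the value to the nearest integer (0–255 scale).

193

t = 11639/100 = 116.39; the t > 66 branch applies.
R = 329.7·(116.39 − 60)^(-0.1332) = 329.7·56.39^(-0.1332) = 329.7·0.58444 = 192.690.
Rounded: 193.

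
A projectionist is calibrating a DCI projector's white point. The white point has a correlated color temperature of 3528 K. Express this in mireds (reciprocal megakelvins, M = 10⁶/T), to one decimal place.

283.4 mireds

M = 10⁶ / 3528 = 283.447 → 283.4 mireds.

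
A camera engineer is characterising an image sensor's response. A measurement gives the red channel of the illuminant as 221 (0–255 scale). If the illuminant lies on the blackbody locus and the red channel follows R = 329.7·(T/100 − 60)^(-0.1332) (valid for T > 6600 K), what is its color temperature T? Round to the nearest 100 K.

8000 K

(t − 60)^(-0.1332) = 221/329.7 = 0.67031.
t − 60 = 0.67031^(1/-0.1332) = 0.67031^(-7.508) = 20.149, so t = 80.149.
T = 100·t = 8015 K → 8000 K to the nearest 100 K.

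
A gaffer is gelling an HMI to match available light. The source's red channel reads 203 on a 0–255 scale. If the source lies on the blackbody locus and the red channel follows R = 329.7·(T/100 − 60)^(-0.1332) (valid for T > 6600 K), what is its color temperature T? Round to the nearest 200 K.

9800 K

(t − 60)^(-0.1332) = 203/329.7 = 0.61571.
t − 60 = 0.61571^(1/-0.1332) = 0.61571^(-7.508) = 38.129, so t = 98.129.
T = 100·t = 9813 K → 9800 K to the nearest 200 K.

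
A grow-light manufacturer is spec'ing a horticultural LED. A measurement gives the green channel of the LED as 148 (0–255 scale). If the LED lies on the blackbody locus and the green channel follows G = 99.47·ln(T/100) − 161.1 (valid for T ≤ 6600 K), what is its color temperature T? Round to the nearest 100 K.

ln t = (148 + 161.1) / 99.47 = 3.1075.
t = e^3.1075 = 22.364.
T = 100·t = 2236 K → 2200 K to the nearest 100 K.

2200 K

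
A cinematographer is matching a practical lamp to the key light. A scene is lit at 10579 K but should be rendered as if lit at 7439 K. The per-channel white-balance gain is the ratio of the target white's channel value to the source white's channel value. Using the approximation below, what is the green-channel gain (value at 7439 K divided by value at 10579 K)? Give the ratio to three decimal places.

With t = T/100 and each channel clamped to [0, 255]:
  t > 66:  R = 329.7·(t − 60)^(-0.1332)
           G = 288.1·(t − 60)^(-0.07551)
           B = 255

1.091

At 10579 K (t = 105.79):
  G = 288.1·(105.79 − 60)^(-0.07551) = 288.1·45.79^(-0.07551) = 288.1·0.74920 = 215.843.
At 7439 K (t = 74.39):
  G = 288.1·(74.39 − 60)^(-0.07551) = 288.1·14.39^(-0.07551) = 288.1·0.81763 = 235.558.
Gain = 235.558 / 215.843 = 1.0913 → 1.091.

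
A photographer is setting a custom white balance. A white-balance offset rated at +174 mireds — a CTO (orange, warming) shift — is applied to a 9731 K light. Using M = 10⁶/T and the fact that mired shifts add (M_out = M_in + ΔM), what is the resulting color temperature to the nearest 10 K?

3610 K

M_in = 10⁶/9731 = 102.76 mireds.
M_out = 102.76 + (+174) = 276.76 mireds.
T_out = 10⁶/276.76 = 3613.2 K → 3610 K.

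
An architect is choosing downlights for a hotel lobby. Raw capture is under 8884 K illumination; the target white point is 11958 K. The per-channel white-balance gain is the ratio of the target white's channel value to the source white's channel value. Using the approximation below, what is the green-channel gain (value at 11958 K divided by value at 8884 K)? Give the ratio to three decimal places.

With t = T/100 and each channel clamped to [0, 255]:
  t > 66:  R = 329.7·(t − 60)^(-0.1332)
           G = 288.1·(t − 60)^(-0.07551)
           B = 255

0.947

At 8884 K (t = 88.84):
  G = 288.1·(88.84 − 60)^(-0.07551) = 288.1·28.84^(-0.07551) = 288.1·0.77581 = 223.511.
At 11958 K (t = 119.58):
  G = 288.1·(119.58 − 60)^(-0.07551) = 288.1·59.58^(-0.07551) = 288.1·0.73445 = 211.595.
Gain = 211.595 / 223.511 = 0.9467 → 0.947.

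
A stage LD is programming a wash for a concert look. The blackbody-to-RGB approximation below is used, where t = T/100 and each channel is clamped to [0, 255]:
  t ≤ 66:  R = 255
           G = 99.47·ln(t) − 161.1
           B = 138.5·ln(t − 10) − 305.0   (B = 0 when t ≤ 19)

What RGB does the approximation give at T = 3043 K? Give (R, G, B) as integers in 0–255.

t = 3043/100 = 30.43; the t ≤ 66 branch applies.
R = 255 by definition for t ≤ 66.
G = 99.47·ln 30.43 − 161.1 = 99.47·3.4154 − 161.1 = 178.633.
B = 138.5·ln(30.43 − 10) − 305.0 = 138.5·ln 20.43 − 305.0 = 138.5·3.0170 − 305.0 = 112.855.
Rounded: (255, 179, 113).

(255, 179, 113)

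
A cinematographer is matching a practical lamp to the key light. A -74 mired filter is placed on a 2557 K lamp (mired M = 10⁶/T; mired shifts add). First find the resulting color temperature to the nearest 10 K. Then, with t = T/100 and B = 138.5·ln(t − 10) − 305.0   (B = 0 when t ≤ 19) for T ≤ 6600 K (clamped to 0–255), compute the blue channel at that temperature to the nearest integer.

120

M_in = 10⁶/2557 = 391.08; M_out = 391.08 + (-74) = 317.08.
T_out = 10⁶/317.08 = 3153.7 K → 3150 K; t = 31.5.
B = 138.5·ln(31.5 − 10) − 305.0 = 138.5·ln 21.5 − 305.0 = 138.5·3.0681 − 305.0 = 119.925.
Rounded: 120.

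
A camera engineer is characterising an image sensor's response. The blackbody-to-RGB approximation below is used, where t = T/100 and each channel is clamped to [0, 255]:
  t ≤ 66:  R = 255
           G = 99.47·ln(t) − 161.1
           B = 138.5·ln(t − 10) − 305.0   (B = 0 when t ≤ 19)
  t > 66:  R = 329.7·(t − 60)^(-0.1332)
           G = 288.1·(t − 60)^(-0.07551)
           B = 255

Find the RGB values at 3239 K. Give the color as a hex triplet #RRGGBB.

#FFB97E

t = 3239/100 = 32.39; the t ≤ 66 branch applies.
R = 255 by definition for t ≤ 66.
G = 99.47·ln 32.39 − 161.1 = 99.47·3.4778 − 161.1 = 184.842.
B = 138.5·ln(32.39 − 10) − 305.0 = 138.5·ln 22.39 − 305.0 = 138.5·3.1086 − 305.0 = 125.543.
Rounded: (255, 185, 126).
In hex: #FFB97E.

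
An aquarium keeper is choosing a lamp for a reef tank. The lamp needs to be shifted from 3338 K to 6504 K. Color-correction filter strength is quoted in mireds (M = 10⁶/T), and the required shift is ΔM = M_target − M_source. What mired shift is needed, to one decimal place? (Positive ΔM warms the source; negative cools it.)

-145.8 mireds

M_source = 10⁶/3338 = 299.581; M_target = 10⁶/6504 = 153.752.
ΔM = 153.752 − 299.581 = -145.829 → -145.8 mireds, a cooling shift.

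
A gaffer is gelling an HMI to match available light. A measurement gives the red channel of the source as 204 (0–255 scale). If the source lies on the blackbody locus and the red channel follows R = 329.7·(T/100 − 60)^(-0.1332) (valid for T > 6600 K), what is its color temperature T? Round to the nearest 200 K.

(t − 60)^(-0.1332) = 204/329.7 = 0.61874.
t − 60 = 0.61874^(1/-0.1332) = 0.61874^(-7.508) = 36.748, so t = 96.748.
T = 100·t = 9675 K → 9600 K to the nearest 200 K.

9600 K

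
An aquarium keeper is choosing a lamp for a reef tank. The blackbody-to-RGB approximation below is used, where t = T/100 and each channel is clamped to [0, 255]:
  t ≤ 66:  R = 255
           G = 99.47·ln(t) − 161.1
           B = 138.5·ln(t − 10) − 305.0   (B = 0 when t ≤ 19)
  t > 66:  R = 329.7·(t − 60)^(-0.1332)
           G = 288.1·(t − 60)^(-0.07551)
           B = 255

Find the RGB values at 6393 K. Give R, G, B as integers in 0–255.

t = 6393/100 = 63.93; the t ≤ 66 branch applies.
R = 255 by definition for t ≤ 66.
G = 99.47·ln 63.93 − 161.1 = 99.47·4.1578 − 161.1 = 252.475.
B = 138.5·ln(63.93 − 10) − 305.0 = 138.5·ln 53.93 − 305.0 = 138.5·3.9877 − 305.0 = 247.295.
Rounded: (255, 252, 247).

R=255, G=252, B=247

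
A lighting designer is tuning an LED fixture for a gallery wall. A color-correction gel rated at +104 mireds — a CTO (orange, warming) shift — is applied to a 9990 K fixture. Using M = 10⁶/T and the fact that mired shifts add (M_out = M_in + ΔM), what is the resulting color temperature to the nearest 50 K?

4900 K

M_in = 10⁶/9990 = 100.10 mireds.
M_out = 100.10 + (+104) = 204.10 mireds.
T_out = 10⁶/204.10 = 4899.6 K → 4900 K.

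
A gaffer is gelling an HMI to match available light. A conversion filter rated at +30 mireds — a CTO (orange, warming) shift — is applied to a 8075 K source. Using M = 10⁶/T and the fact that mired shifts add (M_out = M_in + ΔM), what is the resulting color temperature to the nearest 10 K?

M_in = 10⁶/8075 = 123.84 mireds.
M_out = 123.84 + (+30) = 153.84 mireds.
T_out = 10⁶/153.84 = 6500.3 K → 6500 K.

6500 K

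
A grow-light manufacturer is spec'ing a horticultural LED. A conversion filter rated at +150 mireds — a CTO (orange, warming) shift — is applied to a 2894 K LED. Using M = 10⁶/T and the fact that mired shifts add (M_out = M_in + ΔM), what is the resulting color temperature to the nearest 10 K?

2020 K

M_in = 10⁶/2894 = 345.54 mireds.
M_out = 345.54 + (+150) = 495.54 mireds.
T_out = 10⁶/495.54 = 2018.0 K → 2020 K.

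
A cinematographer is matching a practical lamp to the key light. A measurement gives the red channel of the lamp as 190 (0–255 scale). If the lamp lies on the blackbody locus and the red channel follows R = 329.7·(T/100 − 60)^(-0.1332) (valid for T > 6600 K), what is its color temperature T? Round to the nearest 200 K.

12200 K

(t − 60)^(-0.1332) = 190/329.7 = 0.57628.
t − 60 = 0.57628^(1/-0.1332) = 0.57628^(-7.508) = 62.667, so t = 122.667.
T = 100·t = 12267 K → 12200 K to the nearest 200 K.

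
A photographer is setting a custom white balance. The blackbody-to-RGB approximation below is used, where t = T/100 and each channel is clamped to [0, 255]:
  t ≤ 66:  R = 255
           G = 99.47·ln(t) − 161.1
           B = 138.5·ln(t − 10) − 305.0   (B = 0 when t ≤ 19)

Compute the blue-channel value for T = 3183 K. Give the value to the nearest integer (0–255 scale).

122

t = 3183/100 = 31.83; the t ≤ 66 branch applies.
B = 138.5·ln(31.83 − 10) − 305.0 = 138.5·ln 21.83 − 305.0 = 138.5·3.0833 − 305.0 = 122.035.
Rounded: 122.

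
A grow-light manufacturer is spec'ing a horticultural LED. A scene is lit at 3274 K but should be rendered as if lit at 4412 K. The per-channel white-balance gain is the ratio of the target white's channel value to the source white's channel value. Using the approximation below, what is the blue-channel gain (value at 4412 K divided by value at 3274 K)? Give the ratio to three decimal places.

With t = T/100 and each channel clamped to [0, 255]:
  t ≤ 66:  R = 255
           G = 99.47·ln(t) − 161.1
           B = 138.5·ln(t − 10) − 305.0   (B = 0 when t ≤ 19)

1.440

At 3274 K (t = 32.74):
  B = 138.5·ln(32.74 − 10) − 305.0 = 138.5·ln 22.74 − 305.0 = 138.5·3.1241 − 305.0 = 127.691.
At 4412 K (t = 44.12):
  B = 138.5·ln(44.12 − 10) − 305.0 = 138.5·ln 34.12 − 305.0 = 138.5·3.5299 − 305.0 = 183.889.
Gain = 183.889 / 127.691 = 1.4401 → 1.440.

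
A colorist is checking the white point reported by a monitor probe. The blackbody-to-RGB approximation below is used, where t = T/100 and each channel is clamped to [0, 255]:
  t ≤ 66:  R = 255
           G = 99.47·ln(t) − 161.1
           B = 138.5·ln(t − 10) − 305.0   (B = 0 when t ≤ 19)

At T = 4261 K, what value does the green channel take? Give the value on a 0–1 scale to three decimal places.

t = 4261/100 = 42.61; the t ≤ 66 branch applies.
G = 99.47·ln 42.61 − 161.1 = 99.47·3.7521 − 161.1 = 212.120.
On a 0–1 scale: 212.120/255 = 0.8318 → 0.832.

0.832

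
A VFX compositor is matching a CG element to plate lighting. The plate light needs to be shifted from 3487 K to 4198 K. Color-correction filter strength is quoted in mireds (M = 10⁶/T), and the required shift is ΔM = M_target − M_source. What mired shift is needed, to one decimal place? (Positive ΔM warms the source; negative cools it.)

M_source = 10⁶/3487 = 286.779; M_target = 10⁶/4198 = 238.209.
ΔM = 238.209 − 286.779 = -48.571 → -48.6 mireds, a cooling shift.

-48.6 mireds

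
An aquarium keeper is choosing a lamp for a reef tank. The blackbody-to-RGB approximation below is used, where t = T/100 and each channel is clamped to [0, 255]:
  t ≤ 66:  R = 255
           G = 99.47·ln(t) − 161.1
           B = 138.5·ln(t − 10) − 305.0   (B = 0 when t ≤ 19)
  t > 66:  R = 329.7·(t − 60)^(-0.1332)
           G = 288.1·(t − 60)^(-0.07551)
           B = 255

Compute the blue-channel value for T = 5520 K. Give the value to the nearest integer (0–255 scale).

223

t = 5520/100 = 55.2; the t ≤ 66 branch applies.
B = 138.5·ln(55.2 − 10) − 305.0 = 138.5·ln 45.2 − 305.0 = 138.5·3.8111 − 305.0 = 222.837.
Rounded: 223.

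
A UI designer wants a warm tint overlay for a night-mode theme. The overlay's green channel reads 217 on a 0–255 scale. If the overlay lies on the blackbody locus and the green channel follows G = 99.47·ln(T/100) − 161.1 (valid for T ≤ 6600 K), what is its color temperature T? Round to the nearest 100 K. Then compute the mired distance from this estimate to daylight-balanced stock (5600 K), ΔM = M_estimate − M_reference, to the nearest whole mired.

ln t = (217 + 161.1) / 99.47 = 3.8011.
t = e^3.8011 = 44.752.
T = 100·t = 4475 K → 4500 K to the nearest 100 K.
M_estimate = 10⁶/4500 = 222.22; M_reference = 10⁶/5600 = 178.57.
ΔM = 222.22 − 178.57 = 43.65 → +44 mireds.

+44 mireds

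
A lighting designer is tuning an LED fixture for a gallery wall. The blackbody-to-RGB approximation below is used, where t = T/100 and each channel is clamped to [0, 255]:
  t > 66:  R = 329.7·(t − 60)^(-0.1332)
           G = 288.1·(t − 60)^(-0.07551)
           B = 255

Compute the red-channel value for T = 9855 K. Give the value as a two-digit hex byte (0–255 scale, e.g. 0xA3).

0xCB

t = 9855/100 = 98.55; the t > 66 branch applies.
R = 329.7·(98.55 − 60)^(-0.1332) = 329.7·38.55^(-0.1332) = 329.7·0.61481 = 202.703.
Rounded: 203; in hex, 0xCB.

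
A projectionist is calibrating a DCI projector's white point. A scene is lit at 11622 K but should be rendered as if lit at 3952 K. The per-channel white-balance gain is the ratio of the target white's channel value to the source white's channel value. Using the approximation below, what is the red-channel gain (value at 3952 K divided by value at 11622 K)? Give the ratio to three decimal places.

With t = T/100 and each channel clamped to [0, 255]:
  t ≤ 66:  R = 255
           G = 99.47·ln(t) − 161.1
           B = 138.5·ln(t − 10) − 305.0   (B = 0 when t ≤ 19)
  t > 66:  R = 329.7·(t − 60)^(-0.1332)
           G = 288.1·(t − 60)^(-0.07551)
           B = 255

1.323

At 11622 K (t = 116.22):
  R = 329.7·(116.22 − 60)^(-0.1332) = 329.7·56.22^(-0.1332) = 329.7·0.58468 = 192.767.
At 3952 K (t = 39.52):
  R = 255 by definition for t ≤ 66.
Gain = 255.000 / 192.767 = 1.3228 → 1.323.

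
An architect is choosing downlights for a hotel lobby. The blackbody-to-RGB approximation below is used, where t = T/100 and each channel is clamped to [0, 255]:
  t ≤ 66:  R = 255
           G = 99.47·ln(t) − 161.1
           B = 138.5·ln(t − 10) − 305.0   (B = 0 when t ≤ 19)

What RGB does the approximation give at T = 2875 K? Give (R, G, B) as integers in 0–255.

(255, 173, 101)

t = 2875/100 = 28.75; the t ≤ 66 branch applies.
R = 255 by definition for t ≤ 66.
G = 99.47·ln 28.75 − 161.1 = 99.47·3.3586 − 161.1 = 172.984.
B = 138.5·ln(28.75 − 10) − 305.0 = 138.5·ln 18.75 − 305.0 = 138.5·2.9312 − 305.0 = 100.970.
Rounded: (255, 173, 101).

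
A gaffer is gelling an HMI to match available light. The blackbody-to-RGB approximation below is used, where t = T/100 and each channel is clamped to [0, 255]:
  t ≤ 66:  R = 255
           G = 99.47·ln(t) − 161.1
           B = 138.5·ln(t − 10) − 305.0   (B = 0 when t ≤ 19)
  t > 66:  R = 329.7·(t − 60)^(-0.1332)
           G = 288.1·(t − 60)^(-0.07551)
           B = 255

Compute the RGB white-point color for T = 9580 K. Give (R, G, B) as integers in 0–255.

t = 9580/100 = 95.8; the t > 66 branch applies.
R = 329.7·(95.8 − 60)^(-0.1332) = 329.7·35.8^(-0.1332) = 329.7·0.62090 = 204.711.
G = 288.1·(95.8 − 60)^(-0.07551) = 288.1·35.8^(-0.07551) = 288.1·0.76325 = 219.892.
B = 255 by definition for t > 66.
Rounded: (205, 220, 255).

(205, 220, 255)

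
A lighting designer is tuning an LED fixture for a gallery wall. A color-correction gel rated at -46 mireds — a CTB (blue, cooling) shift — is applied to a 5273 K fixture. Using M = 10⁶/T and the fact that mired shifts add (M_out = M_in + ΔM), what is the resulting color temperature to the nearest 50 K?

6950 K

M_in = 10⁶/5273 = 189.65 mireds.
M_out = 189.65 + (-46) = 143.65 mireds.
T_out = 10⁶/143.65 = 6961.6 K → 6950 K.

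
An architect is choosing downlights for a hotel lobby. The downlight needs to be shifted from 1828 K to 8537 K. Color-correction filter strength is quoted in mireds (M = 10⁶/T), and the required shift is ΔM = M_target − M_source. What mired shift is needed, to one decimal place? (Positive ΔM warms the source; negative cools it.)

-429.9 mireds

M_source = 10⁶/1828 = 547.046; M_target = 10⁶/8537 = 117.137.
ΔM = 117.137 − 547.046 = -429.909 → -429.9 mireds, a cooling shift.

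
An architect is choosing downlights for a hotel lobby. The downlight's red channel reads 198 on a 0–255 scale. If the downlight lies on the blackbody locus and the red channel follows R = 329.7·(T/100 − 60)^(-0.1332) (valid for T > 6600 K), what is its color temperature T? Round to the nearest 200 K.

(t − 60)^(-0.1332) = 198/329.7 = 0.60055.
t − 60 = 0.60055^(1/-0.1332) = 0.60055^(-7.508) = 45.980, so t = 105.980.
T = 100·t = 10598 K → 10600 K to the nearest 200 K.

10600 K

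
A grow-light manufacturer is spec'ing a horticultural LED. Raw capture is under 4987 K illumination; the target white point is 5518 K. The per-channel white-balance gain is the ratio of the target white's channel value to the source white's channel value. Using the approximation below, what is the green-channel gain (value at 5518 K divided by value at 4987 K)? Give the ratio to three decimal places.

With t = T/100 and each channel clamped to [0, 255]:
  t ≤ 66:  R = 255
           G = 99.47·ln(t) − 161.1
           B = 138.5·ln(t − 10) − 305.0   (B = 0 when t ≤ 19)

1.044

At 4987 K (t = 49.87):
  G = 99.47·ln 49.87 − 161.1 = 99.47·3.9094 − 161.1 = 227.770.
At 5518 K (t = 55.18):
  G = 99.47·ln 55.18 − 161.1 = 99.47·4.0106 − 161.1 = 237.834.
Gain = 237.834 / 227.770 = 1.0442 → 1.044.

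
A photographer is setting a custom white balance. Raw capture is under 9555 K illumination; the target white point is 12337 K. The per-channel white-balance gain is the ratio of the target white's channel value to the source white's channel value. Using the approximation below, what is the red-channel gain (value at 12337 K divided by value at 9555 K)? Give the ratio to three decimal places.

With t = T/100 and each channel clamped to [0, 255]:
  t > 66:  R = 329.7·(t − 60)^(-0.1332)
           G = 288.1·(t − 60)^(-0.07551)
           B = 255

0.926

At 9555 K (t = 95.55):
  R = 329.7·(95.55 − 60)^(-0.1332) = 329.7·35.55^(-0.1332) = 329.7·0.62148 = 204.902.
At 12337 K (t = 123.37):
  R = 329.7·(123.37 − 60)^(-0.1332) = 329.7·63.37^(-0.1332) = 329.7·0.57543 = 189.718.
Gain = 189.718 / 204.902 = 0.9259 → 0.926.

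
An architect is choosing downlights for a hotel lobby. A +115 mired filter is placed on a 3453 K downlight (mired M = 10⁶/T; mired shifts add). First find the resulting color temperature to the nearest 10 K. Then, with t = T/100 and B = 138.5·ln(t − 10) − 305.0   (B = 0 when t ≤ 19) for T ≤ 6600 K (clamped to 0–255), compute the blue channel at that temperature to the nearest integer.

M_in = 10⁶/3453 = 289.60; M_out = 289.60 + (+115) = 404.60.
T_out = 10⁶/404.60 = 2471.6 K → 2470 K; t = 24.7.
B = 138.5·ln(24.7 − 10) − 305.0 = 138.5·ln 14.7 − 305.0 = 138.5·2.6878 − 305.0 = 67.267.
Rounded: 67.

67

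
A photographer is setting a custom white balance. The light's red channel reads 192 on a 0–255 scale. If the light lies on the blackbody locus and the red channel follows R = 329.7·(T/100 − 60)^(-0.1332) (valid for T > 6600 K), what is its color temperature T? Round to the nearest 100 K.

11800 K

(t − 60)^(-0.1332) = 192/329.7 = 0.58235.
t − 60 = 0.58235^(1/-0.1332) = 0.58235^(-7.508) = 57.929, so t = 117.929.
T = 100·t = 11793 K → 11800 K to the nearest 100 K.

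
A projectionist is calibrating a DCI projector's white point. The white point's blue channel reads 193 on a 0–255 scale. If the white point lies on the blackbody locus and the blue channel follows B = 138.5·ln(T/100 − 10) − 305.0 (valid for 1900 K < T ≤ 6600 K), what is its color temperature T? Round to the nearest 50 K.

4650 K

ln(t − 10) = (193 + 305.0) / 138.5 = 3.5957.
t − 10 = e^3.5957 = 36.440, so t = 46.440.
T = 100·t = 4644 K → 4650 K to the nearest 50 K.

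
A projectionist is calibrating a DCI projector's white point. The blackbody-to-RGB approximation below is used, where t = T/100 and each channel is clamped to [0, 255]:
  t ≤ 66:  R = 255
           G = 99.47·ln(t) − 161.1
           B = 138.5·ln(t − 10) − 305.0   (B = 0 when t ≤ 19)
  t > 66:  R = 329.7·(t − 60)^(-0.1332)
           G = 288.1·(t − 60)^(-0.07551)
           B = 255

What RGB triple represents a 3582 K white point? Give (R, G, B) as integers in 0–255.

(255, 195, 145)

t = 3582/100 = 35.82; the t ≤ 66 branch applies.
R = 255 by definition for t ≤ 66.
G = 99.47·ln 35.82 − 161.1 = 99.47·3.5785 − 161.1 = 194.854.
B = 138.5·ln(35.82 − 10) − 305.0 = 138.5·ln 25.82 − 305.0 = 138.5·3.2511 − 305.0 = 145.284.
Rounded: (255, 195, 145).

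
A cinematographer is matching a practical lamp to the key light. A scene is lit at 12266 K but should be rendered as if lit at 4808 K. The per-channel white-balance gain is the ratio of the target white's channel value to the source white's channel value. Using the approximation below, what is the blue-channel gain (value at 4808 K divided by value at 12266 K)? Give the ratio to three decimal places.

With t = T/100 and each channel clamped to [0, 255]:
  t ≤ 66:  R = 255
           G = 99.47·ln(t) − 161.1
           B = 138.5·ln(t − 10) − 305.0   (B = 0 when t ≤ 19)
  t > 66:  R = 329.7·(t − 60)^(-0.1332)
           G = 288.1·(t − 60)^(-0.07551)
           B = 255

0.781

At 12266 K (t = 122.66):
  B = 255 by definition for t > 66.
At 4808 K (t = 48.08):
  B = 138.5·ln(48.08 − 10) − 305.0 = 138.5·ln 38.08 − 305.0 = 138.5·3.6397 − 305.0 = 199.097.
Gain = 199.097 / 255.000 = 0.7808 → 0.781.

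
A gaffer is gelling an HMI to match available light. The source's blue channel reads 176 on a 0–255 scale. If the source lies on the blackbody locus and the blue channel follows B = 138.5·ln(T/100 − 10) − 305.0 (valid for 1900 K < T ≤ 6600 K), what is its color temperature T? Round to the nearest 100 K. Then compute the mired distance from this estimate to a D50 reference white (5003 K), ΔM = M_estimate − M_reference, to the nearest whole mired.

+38 mireds

ln(t − 10) = (176 + 305.0) / 138.5 = 3.4729.
t − 10 = e^3.4729 = 32.231, so t = 42.231.
T = 100·t = 4223 K → 4200 K to the nearest 100 K.
M_estimate = 10⁶/4200 = 238.10; M_reference = 10⁶/5003 = 199.88.
ΔM = 238.10 − 199.88 = 38.22 → +38 mireds.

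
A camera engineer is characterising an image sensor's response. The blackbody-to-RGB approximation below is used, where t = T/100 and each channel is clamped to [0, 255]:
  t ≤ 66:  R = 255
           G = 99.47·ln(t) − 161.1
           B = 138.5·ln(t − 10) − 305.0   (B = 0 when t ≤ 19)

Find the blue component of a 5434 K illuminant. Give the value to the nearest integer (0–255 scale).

220

t = 5434/100 = 54.34; the t ≤ 66 branch applies.
B = 138.5·ln(54.34 − 10) − 305.0 = 138.5·ln 44.34 − 305.0 = 138.5·3.7919 − 305.0 = 220.176.
Rounded: 220.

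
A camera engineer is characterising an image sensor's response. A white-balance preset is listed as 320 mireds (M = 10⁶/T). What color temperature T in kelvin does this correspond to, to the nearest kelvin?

T = 10⁶ / 320 = 3125.00 K → 3125 K.

3125 K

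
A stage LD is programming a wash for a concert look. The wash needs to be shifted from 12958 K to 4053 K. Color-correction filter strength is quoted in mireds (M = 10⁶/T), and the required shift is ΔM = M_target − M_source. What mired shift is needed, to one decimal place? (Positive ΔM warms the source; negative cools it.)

+169.6 mireds

M_source = 10⁶/12958 = 77.172; M_target = 10⁶/4053 = 246.731.
ΔM = 246.731 − 77.172 = 169.558 → +169.6 mireds, a warming shift.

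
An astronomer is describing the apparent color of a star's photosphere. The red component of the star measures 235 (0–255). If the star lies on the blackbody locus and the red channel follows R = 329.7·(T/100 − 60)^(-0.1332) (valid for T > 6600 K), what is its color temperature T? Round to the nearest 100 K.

7300 K

(t − 60)^(-0.1332) = 235/329.7 = 0.71277.
t − 60 = 0.71277^(1/-0.1332) = 0.71277^(-7.508) = 12.705, so t = 72.705.
T = 100·t = 7271 K → 7300 K to the nearest 100 K.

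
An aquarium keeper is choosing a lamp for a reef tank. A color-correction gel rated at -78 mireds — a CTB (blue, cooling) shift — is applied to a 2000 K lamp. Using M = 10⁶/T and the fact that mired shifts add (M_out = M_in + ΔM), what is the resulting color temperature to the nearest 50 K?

2350 K

M_in = 10⁶/2000 = 500.00 mireds.
M_out = 500.00 + (-78) = 422.00 mireds.
T_out = 10⁶/422.00 = 2369.7 K → 2350 K.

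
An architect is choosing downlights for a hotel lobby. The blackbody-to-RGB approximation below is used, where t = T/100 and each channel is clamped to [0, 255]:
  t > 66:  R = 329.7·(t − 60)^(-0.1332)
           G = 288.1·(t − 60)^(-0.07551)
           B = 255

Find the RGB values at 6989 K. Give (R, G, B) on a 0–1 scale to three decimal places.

t = 6989/100 = 69.89; the t > 66 branch applies.
R = 329.7·(69.89 − 60)^(-0.1332) = 329.7·9.89^(-0.1332) = 329.7·0.73695 = 242.973.
G = 288.1·(69.89 − 60)^(-0.07551) = 288.1·9.89^(-0.07551) = 288.1·0.84111 = 242.324.
B = 255 by definition for t > 66.
Dividing each by 255: (0.9528, 0.9503, 1.0000) → (0.953, 0.950, 1.000).

(0.953, 0.950, 1.000)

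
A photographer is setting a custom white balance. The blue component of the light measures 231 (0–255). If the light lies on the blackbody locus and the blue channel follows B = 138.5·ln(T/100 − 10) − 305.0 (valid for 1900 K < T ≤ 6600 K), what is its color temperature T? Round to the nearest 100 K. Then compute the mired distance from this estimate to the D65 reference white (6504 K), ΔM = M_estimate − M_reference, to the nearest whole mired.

ln(t − 10) = (231 + 305.0) / 138.5 = 3.8700.
t − 10 = e^3.8700 = 47.944, so t = 57.944.
T = 100·t = 5794 K → 5800 K to the nearest 100 K.
M_estimate = 10⁶/5800 = 172.41; M_reference = 10⁶/6504 = 153.75.
ΔM = 172.41 − 153.75 = 18.66 → +19 mireds.

+19 mireds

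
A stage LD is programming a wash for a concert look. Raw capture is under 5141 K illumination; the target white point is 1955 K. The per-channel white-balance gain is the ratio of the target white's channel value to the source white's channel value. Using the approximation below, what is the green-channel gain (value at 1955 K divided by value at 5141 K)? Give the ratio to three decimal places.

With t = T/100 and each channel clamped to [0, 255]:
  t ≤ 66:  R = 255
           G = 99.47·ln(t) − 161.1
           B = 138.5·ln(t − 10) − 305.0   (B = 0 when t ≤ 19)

0.583

At 5141 K (t = 51.41):
  G = 99.47·ln 51.41 − 161.1 = 99.47·3.9398 − 161.1 = 230.795.
At 1955 K (t = 19.55):
  G = 99.47·ln 19.55 − 161.1 = 99.47·2.9730 − 161.1 = 134.622.
Gain = 134.622 / 230.795 = 0.5833 → 0.583.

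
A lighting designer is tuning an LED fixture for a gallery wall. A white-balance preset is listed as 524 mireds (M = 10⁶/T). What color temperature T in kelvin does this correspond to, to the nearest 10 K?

T = 10⁶ / 524 = 1908.40 K → 1910 K.

1910 K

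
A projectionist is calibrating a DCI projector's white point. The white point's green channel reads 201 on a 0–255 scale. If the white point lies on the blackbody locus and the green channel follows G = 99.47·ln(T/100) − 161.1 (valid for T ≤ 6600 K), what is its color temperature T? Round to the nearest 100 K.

ln t = (201 + 161.1) / 99.47 = 3.6403.
t = e^3.6403 = 38.103.
T = 100·t = 3810 K → 3800 K to the nearest 100 K.

3800 K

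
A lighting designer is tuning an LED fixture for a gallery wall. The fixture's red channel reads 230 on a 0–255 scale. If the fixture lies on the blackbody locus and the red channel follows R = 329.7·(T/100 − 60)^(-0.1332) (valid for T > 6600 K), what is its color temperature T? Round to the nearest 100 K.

7500 K

(t − 60)^(-0.1332) = 230/329.7 = 0.69760.
t − 60 = 0.69760^(1/-0.1332) = 0.69760^(-7.508) = 14.932, so t = 74.932.
T = 100·t = 7493 K → 7500 K to the nearest 100 K.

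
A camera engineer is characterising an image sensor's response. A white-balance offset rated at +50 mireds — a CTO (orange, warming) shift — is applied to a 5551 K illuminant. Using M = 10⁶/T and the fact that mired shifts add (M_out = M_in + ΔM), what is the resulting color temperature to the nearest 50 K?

M_in = 10⁶/5551 = 180.15 mireds.
M_out = 180.15 + (+50) = 230.15 mireds.
T_out = 10⁶/230.15 = 4345.0 K → 4350 K.

4350 K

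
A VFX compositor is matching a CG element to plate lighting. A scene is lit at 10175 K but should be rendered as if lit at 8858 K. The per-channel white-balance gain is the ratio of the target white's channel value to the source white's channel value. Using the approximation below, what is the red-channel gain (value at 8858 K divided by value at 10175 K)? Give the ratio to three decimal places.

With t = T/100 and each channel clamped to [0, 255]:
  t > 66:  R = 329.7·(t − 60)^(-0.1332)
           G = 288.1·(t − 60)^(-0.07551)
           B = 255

At 10175 K (t = 101.75):
  R = 329.7·(101.75 − 60)^(-0.1332) = 329.7·41.75^(-0.1332) = 329.7·0.60832 = 200.561.
At 8858 K (t = 88.58):
  R = 329.7·(88.58 − 60)^(-0.1332) = 329.7·28.58^(-0.1332) = 329.7·0.63981 = 210.946.
Gain = 210.946 / 200.561 = 1.0518 → 1.052.

1.052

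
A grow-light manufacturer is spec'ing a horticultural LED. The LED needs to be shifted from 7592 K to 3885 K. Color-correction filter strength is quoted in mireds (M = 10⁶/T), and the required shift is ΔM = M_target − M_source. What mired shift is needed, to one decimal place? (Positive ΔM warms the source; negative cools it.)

+125.7 mireds

M_source = 10⁶/7592 = 131.718; M_target = 10⁶/3885 = 257.400.
ΔM = 257.400 − 131.718 = 125.683 → +125.7 mireds, a warming shift.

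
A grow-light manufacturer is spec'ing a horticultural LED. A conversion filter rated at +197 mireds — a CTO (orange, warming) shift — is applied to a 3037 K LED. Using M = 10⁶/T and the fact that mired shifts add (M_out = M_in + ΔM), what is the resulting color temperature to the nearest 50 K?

1900 K

M_in = 10⁶/3037 = 329.27 mireds.
M_out = 329.27 + (+197) = 526.27 mireds.
T_out = 10⁶/526.27 = 1900.2 K → 1900 K.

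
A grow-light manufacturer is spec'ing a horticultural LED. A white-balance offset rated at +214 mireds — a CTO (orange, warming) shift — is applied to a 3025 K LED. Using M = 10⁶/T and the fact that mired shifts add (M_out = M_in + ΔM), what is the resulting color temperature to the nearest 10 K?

M_in = 10⁶/3025 = 330.58 mireds.
M_out = 330.58 + (+214) = 544.58 mireds.
T_out = 10⁶/544.58 = 1836.3 K → 1840 K.

1840 K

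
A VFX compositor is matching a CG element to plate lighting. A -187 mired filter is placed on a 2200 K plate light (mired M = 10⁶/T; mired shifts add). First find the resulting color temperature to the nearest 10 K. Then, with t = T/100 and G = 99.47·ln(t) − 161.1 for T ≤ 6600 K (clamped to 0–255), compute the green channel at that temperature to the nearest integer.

199

M_in = 10⁶/2200 = 454.55; M_out = 454.55 + (-187) = 267.55.
T_out = 10⁶/267.55 = 3737.7 K → 3740 K; t = 37.4.
G = 99.47·ln 37.4 − 161.1 = 99.47·3.6217 − 161.1 = 199.148.
Rounded: 199.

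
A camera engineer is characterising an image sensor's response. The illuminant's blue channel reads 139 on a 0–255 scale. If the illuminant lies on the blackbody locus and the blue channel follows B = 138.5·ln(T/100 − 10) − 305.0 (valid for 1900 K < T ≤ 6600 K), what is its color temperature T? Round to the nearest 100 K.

ln(t − 10) = (139 + 305.0) / 138.5 = 3.2058.
t − 10 = e^3.2058 = 24.675, so t = 34.675.
T = 100·t = 3467 K → 3500 K to the nearest 100 K.

3500 K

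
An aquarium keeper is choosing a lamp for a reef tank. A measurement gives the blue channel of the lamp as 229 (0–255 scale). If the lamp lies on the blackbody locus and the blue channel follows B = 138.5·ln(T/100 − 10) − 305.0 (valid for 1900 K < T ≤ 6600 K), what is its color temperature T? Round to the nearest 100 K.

ln(t − 10) = (229 + 305.0) / 138.5 = 3.8556.
t − 10 = e^3.8556 = 47.257, so t = 57.257.
T = 100·t = 5726 K → 5700 K to the nearest 100 K.

5700 K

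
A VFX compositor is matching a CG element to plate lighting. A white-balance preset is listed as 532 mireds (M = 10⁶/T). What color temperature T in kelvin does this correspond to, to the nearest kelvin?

1880 K

T = 10⁶ / 532 = 1879.70 K → 1880 K.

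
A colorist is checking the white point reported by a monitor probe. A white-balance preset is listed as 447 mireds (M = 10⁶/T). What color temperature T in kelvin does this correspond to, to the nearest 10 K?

2240 K

T = 10⁶ / 447 = 2237.14 K → 2240 K.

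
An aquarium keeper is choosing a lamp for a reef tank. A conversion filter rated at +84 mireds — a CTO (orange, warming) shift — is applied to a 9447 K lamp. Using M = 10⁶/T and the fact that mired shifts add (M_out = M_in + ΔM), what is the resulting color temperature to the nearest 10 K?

M_in = 10⁶/9447 = 105.85 mireds.
M_out = 105.85 + (+84) = 189.85 mireds.
T_out = 10⁶/189.85 = 5267.2 K → 5270 K.

5270 K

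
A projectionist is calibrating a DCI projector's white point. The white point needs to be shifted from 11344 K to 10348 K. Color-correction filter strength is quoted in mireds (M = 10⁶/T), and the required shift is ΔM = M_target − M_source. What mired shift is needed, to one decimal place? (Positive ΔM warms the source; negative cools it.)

+8.5 mireds

M_source = 10⁶/11344 = 88.152; M_target = 10⁶/10348 = 96.637.
ΔM = 96.637 − 88.152 = 8.485 → +8.5 mireds, a warming shift.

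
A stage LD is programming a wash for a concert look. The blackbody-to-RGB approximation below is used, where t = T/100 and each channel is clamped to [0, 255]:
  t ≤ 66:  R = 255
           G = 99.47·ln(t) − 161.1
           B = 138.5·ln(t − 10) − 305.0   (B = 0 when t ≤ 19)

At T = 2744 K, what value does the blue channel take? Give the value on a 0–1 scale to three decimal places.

0.357

t = 2744/100 = 27.44; the t ≤ 66 branch applies.
B = 138.5·ln(27.44 − 10) − 305.0 = 138.5·ln 17.44 − 305.0 = 138.5·2.8588 − 305.0 = 90.939.
On a 0–1 scale: 90.939/255 = 0.3566 → 0.357.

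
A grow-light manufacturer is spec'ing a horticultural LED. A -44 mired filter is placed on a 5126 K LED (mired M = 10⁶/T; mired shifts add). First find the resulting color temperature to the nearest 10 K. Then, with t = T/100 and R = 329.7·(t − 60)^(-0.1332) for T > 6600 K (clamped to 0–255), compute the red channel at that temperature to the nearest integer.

M_in = 10⁶/5126 = 195.08; M_out = 195.08 + (-44) = 151.08.
T_out = 10⁶/151.08 = 6618.8 K → 6620 K; t = 66.2.
R = 329.7·(66.2 − 60)^(-0.1332) = 329.7·6.2^(-0.1332) = 329.7·0.78425 = 258.567 → clamped to 255.
Rounded: 255.

255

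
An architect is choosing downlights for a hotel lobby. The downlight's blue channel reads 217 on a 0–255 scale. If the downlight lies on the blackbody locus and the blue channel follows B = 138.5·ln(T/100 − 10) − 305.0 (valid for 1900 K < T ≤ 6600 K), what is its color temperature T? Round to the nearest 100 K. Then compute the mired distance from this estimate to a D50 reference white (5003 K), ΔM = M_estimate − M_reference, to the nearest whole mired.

-11 mireds

ln(t − 10) = (217 + 305.0) / 138.5 = 3.7690.
t − 10 = e^3.7690 = 43.335, so t = 53.335.
T = 100·t = 5333 K → 5300 K to the nearest 100 K.
M_estimate = 10⁶/5300 = 188.68; M_reference = 10⁶/5003 = 199.88.
ΔM = 188.68 − 199.88 = -11.20 → -11 mireds.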